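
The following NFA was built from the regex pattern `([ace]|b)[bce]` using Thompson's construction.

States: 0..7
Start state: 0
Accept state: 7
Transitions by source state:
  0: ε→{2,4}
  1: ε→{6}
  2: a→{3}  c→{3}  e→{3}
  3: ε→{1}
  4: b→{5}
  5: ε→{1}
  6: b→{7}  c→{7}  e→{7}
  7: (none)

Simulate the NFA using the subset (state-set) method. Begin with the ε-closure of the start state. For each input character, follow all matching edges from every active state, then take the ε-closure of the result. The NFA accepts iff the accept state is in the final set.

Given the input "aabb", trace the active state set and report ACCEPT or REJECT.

Answer: REJECT

Trace:
start: ε-closure({0}) = {0,2,4}
'a' @ 1: {1,3,6}
'a' @ 2: {}  — state set empty
rest 'bb' ignored (set empty)
final: {}; accept 7 not in set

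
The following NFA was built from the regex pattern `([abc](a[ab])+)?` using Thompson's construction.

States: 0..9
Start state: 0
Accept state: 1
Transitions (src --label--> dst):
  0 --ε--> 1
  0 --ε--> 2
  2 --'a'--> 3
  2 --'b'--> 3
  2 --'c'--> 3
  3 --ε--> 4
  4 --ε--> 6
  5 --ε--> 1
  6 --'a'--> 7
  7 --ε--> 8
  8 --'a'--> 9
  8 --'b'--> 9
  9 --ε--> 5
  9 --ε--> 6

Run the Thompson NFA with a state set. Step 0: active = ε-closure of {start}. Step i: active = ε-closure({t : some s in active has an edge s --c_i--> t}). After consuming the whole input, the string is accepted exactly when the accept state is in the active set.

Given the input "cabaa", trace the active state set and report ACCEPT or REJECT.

Answer: ACCEPT

Steps:
start: ε-closure({0}) = {0,1,2}
'c' @ 1: {3,4,6}
'a' @ 2: {7,8}
'b' @ 3: {1,5,6,9}  [accepting]
'a' @ 4: {7,8}
'a' @ 5: {1,5,6,9}  [accepting]
after full input: {1,5,6,9}  (accept=1 in)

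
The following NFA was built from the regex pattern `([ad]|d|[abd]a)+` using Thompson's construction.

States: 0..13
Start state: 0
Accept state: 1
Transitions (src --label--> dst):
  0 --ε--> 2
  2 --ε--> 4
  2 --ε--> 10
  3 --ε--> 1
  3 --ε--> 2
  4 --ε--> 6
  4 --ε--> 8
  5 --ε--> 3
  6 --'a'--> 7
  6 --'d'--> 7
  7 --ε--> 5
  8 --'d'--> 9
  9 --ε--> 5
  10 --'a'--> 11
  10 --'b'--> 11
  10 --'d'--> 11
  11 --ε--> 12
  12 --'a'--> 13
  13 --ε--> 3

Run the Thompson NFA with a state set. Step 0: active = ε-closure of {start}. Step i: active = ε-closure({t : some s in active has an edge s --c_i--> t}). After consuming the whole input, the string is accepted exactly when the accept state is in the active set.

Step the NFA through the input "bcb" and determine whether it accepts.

initial (ε-close {0}): {0,2,4,6,8,10}
'b' @ 1: {11,12}
'c' @ 2: {}  — dead — no transitions
rest 'b' ignored (set empty)
final: {}; accept 1 not in set

Answer: REJECT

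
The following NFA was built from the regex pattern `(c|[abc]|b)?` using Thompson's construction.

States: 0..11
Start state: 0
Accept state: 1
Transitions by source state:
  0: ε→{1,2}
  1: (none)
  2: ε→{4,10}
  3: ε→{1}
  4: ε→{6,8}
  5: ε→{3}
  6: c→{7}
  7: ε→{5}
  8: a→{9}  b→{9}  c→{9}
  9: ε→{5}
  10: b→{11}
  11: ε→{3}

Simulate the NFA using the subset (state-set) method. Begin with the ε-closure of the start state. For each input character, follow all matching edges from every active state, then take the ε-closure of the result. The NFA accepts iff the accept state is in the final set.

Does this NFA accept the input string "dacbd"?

S₀ = ε-closure({0}) = {0,1,2,4,6,8,10}
'd' @ 1: {}  — no active states
rest 'acbd' ignored (set empty)
end set {} — state 1 not in

Answer: REJECT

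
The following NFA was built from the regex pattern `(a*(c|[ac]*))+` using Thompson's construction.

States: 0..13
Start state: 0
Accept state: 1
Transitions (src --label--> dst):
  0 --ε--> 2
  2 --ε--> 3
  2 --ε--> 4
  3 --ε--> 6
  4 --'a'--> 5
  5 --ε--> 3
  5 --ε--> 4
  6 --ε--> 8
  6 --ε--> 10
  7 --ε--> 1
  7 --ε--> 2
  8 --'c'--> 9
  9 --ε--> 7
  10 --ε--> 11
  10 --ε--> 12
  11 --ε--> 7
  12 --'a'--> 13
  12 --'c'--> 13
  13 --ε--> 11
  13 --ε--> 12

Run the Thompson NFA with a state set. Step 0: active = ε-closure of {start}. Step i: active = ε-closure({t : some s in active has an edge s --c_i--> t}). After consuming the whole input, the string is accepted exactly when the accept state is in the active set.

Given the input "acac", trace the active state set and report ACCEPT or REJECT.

Answer: ACCEPT

Derivation:
S₀ = ε-closure({0}) = {0,1,2,3,4,6,7,8,10,11,12}
'a' @ 1: {1,2,3,4,5,6,7,8,10,11,12,13}  (accept∈set)
'c' @ 2: {1,2,3,4,6,7,8,9,10,11,12,13}  (accept∈set)
'a' @ 3: {1,2,3,4,5,6,7,8,10,11,12,13}  (accept∈set)
'c' @ 4: {1,2,3,4,6,7,8,9,10,11,12,13}  (accept∈set)
final: {1,2,3,4,6,7,8,9,10,11,12,13}; accept 1 in set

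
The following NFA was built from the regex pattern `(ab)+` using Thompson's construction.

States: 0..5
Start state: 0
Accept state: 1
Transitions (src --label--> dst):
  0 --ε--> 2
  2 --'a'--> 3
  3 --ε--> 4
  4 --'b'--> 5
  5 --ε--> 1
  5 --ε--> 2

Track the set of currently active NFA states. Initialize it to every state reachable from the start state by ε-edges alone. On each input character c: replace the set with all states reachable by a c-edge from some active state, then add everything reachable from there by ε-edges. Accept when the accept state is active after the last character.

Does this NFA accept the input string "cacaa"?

initial (ε-close {0}): {0,2}
'c' @ 1: {}  — dead — no transitions
rest 'acaa' ignored (set empty)
final: {}; accept 1 not in set

Answer: REJECT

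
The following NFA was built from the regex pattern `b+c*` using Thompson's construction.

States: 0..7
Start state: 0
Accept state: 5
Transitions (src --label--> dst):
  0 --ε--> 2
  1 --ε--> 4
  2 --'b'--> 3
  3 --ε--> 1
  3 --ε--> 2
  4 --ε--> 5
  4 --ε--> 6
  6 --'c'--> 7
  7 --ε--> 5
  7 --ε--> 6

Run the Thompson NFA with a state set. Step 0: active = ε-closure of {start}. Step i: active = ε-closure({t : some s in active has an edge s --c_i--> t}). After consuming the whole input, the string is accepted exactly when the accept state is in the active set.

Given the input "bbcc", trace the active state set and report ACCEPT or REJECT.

initial (ε-close {0}): {0,2}
'b' @ 1: {1,2,3,4,5,6}  ✓accept
'b' @ 2: {1,2,3,4,5,6}  ✓accept
'c' @ 3: {5,6,7}  ✓accept
'c' @ 4: {5,6,7}  ✓accept
end set {5,6,7} — state 5 in

Answer: ACCEPT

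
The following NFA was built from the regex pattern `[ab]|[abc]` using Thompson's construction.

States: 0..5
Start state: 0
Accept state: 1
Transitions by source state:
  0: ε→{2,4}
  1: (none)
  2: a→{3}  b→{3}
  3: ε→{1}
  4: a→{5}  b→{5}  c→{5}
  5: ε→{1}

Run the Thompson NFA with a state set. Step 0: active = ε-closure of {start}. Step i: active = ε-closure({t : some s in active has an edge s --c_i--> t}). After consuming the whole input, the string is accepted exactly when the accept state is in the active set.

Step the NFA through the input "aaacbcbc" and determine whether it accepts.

start: ε-closure({0}) = {0,2,4}
'a' @ 1: {1,3,5}  (accept∈set)
'a' @ 2: {}  — dead — no transitions
rest 'acbcbc' ignored (set empty)
end set {} — state 1 not in

Answer: REJECT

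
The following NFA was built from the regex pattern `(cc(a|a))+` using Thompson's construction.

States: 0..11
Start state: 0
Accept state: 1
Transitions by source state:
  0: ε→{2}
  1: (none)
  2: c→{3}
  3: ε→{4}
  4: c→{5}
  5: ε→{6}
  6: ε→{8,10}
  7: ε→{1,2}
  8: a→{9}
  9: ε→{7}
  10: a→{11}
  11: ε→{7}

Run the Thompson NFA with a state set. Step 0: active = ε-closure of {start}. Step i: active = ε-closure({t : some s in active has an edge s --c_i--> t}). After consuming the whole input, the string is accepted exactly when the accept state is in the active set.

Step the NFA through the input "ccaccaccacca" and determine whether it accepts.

S₀ = ε-closure({0}) = {0,2}
'c' @ 1: {3,4}
'c' @ 2: {5,6,8,10}
'a' @ 3: {1,2,7,9,11}  [accepting]
'c' @ 4: {3,4}
'c' @ 5: {5,6,8,10}
'a' @ 6: {1,2,7,9,11}  [accepting]
'c' @ 7: {3,4}
'c' @ 8: {5,6,8,10}
'a' @ 9: {1,2,7,9,11}  [accepting]
'c' @ 10: {3,4}
'c' @ 11: {5,6,8,10}
'a' @ 12: {1,2,7,9,11}  [accepting]
end set {1,2,7,9,11} — state 1 in

Answer: ACCEPT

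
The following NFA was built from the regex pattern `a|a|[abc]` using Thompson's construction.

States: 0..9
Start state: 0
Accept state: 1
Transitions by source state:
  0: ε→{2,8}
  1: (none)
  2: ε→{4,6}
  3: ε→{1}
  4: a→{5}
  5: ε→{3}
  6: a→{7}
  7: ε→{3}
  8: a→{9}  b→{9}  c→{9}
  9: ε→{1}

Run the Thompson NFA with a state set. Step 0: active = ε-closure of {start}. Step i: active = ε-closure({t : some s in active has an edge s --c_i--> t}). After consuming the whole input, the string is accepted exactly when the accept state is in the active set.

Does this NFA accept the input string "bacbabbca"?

Answer: REJECT

Steps:
S₀ = ε-closure({0}) = {0,2,4,6,8}
'b' @ 1: {1,9}  (accept∈set)
'a' @ 2: {}  — state set empty
rest 'cbabbca' ignored (set empty)
after full input: {}  (accept=1 not in)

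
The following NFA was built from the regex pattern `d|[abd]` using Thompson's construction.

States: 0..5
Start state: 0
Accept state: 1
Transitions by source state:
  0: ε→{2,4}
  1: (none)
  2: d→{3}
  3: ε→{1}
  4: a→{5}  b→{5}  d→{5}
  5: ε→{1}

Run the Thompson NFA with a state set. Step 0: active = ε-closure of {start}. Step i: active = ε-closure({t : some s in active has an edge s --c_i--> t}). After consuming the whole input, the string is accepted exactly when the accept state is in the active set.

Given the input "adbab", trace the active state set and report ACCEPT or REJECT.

start: ε-closure({0}) = {0,2,4}
'a' @ 1: {1,5}  [accepting]
'd' @ 2: {}  — state set empty
rest 'bab' ignored (set empty)
end set {} — state 1 not in

Answer: REJECT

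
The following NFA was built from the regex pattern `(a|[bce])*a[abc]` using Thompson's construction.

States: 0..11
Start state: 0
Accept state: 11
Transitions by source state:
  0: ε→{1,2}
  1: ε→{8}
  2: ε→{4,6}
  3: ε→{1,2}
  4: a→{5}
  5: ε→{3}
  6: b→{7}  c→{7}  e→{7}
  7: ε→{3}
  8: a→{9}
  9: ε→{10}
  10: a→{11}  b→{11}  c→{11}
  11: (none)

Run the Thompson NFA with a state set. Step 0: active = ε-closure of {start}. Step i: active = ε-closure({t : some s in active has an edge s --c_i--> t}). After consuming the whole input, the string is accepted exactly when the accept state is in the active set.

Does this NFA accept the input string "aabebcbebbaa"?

start: ε-closure({0}) = {0,1,2,4,6,8}
'a' @ 1: {1,2,3,4,5,6,8,9,10}
'a' @ 2: {1,2,3,4,5,6,8,9,10,11}  (accept∈set)
'b' @ 3: {1,2,3,4,6,7,8,11}  (accept∈set)
'e' @ 4: {1,2,3,4,6,7,8}
'b' @ 5: {1,2,3,4,6,7,8}
'c' @ 6: {1,2,3,4,6,7,8}
'b' @ 7: {1,2,3,4,6,7,8}
'e' @ 8: {1,2,3,4,6,7,8}
'b' @ 9: {1,2,3,4,6,7,8}
'b' @ 10: {1,2,3,4,6,7,8}
'a' @ 11: {1,2,3,4,5,6,8,9,10}
'a' @ 12: {1,2,3,4,5,6,8,9,10,11}  (accept∈set)
after full input: {1,2,3,4,5,6,8,9,10,11}  (accept=11 in)

Answer: ACCEPT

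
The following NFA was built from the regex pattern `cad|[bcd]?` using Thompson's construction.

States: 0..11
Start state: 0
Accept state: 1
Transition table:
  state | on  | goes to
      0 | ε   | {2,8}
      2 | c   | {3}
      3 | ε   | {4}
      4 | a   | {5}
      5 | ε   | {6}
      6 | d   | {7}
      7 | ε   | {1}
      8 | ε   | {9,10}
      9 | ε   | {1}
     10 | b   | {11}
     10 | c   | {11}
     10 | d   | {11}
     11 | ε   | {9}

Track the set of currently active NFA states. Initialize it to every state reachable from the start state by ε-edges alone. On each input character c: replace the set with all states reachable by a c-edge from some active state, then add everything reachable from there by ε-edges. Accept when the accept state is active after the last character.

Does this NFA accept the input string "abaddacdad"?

Answer: REJECT

Trace:
initial (ε-close {0}): {0,1,2,8,9,10}
'a' @ 1: {}  — dead — no transitions
rest 'baddacdad' ignored (set empty)
end set {} — state 1 not in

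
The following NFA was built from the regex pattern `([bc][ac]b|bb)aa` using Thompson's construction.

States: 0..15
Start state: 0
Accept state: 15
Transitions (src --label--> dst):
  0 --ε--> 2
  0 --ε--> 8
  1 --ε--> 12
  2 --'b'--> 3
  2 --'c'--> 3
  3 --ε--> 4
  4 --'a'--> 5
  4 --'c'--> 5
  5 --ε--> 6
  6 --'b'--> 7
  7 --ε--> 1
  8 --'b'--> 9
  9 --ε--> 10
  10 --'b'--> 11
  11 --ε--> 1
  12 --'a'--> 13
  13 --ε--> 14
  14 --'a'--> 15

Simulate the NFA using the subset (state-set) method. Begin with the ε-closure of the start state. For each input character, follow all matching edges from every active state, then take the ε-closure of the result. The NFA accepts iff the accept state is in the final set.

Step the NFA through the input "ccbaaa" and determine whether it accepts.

start: ε-closure({0}) = {0,2,8}
'c' @ 1: {3,4}
'c' @ 2: {5,6}
'b' @ 3: {1,7,12}
'a' @ 4: {13,14}
'a' @ 5: {15}  [accepting]
'a' @ 6: {}  — dead — no transitions
final: {}; accept 15 not in set

Answer: REJECT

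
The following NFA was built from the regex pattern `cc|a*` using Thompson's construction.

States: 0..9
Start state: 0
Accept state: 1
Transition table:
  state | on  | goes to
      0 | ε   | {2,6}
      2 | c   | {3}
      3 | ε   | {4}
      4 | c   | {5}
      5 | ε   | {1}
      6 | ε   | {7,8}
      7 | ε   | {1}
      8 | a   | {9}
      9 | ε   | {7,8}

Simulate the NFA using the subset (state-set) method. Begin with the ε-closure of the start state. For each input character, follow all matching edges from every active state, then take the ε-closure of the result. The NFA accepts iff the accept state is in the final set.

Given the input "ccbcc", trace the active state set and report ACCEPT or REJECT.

S₀ = ε-closure({0}) = {0,1,2,6,7,8}
'c' @ 1: {3,4}
'c' @ 2: {1,5}  ✓accept
'b' @ 3: {}  — state set empty
rest 'cc' ignored (set empty)
end set {} — state 1 not in

Answer: REJECT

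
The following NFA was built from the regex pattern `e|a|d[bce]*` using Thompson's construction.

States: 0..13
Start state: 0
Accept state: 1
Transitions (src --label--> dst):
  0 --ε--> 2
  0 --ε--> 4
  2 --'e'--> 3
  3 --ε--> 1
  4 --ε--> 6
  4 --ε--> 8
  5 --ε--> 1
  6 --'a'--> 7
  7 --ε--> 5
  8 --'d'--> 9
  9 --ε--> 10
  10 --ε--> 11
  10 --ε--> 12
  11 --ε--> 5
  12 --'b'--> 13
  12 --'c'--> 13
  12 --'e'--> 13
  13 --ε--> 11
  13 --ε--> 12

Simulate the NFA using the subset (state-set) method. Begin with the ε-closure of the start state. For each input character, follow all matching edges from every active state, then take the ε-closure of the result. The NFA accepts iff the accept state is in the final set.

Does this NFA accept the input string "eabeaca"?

start: ε-closure({0}) = {0,2,4,6,8}
'e' @ 1: {1,3}  (accept∈set)
'a' @ 2: {}  — dead — no transitions
rest 'beaca' ignored (set empty)
final: {}; accept 1 not in set

Answer: REJECT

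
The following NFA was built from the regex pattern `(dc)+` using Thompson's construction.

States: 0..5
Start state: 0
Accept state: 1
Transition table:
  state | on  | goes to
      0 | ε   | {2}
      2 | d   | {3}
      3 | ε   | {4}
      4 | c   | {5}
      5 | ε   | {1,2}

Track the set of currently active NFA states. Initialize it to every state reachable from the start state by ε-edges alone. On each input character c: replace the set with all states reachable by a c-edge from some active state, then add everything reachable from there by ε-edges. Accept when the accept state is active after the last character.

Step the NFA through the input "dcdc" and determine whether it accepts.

Answer: ACCEPT

Derivation:
S₀ = ε-closure({0}) = {0,2}
'd' @ 1: {3,4}
'c' @ 2: {1,2,5}  (accept∈set)
'd' @ 3: {3,4}
'c' @ 4: {1,2,5}  (accept∈set)
after full input: {1,2,5}  (accept=1 in)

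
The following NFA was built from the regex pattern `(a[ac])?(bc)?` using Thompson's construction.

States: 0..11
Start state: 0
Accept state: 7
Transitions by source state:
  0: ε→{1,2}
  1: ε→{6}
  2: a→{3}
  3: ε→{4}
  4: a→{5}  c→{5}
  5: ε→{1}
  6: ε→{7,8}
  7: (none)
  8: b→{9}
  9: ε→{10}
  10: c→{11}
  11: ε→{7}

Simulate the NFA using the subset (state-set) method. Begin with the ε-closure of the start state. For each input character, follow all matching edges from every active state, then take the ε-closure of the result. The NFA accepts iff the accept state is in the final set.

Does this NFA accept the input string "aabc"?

start: ε-closure({0}) = {0,1,2,6,7,8}
'a' @ 1: {3,4}
'a' @ 2: {1,5,6,7,8}  (accept∈set)
'b' @ 3: {9,10}
'c' @ 4: {7,11}  (accept∈set)
after full input: {7,11}  (accept=7 in)

Answer: ACCEPT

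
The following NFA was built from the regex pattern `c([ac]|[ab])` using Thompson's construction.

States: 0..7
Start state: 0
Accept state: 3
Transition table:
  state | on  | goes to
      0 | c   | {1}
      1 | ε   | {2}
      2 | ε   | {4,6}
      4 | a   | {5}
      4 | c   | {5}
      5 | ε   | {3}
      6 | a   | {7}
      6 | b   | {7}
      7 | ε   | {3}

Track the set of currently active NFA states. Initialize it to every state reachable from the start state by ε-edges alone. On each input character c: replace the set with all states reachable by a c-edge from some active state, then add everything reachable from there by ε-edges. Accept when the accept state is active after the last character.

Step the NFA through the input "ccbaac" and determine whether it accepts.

start: ε-closure({0}) = {0}
'c' @ 1: {1,2,4,6}
'c' @ 2: {3,5}  [accepting]
'b' @ 3: {}  — state set empty
rest 'aac' ignored (set empty)
after full input: {}  (accept=3 not in)

Answer: REJECT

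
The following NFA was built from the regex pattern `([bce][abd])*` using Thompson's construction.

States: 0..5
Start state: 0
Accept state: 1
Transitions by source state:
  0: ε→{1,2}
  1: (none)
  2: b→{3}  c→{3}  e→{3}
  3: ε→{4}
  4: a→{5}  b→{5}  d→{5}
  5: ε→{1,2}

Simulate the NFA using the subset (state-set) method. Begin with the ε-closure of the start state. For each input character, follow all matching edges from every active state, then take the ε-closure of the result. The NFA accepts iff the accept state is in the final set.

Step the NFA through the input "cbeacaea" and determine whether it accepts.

Answer: ACCEPT

Trace:
initial (ε-close {0}): {0,1,2}
'c' @ 1: {3,4}
'b' @ 2: {1,2,5}  [accepting]
'e' @ 3: {3,4}
'a' @ 4: {1,2,5}  [accepting]
'c' @ 5: {3,4}
'a' @ 6: {1,2,5}  [accepting]
'e' @ 7: {3,4}
'a' @ 8: {1,2,5}  [accepting]
after full input: {1,2,5}  (accept=1 in)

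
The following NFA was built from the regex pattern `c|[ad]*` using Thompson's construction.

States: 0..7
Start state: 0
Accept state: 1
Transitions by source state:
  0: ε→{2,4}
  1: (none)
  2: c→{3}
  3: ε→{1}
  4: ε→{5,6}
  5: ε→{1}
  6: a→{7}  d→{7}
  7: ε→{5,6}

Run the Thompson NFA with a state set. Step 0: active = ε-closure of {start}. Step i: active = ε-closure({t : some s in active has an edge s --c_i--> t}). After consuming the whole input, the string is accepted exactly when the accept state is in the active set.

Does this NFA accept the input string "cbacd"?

Answer: REJECT

Trace:
S₀ = ε-closure({0}) = {0,1,2,4,5,6}
'c' @ 1: {1,3}  ✓accept
'b' @ 2: {}  — dead — no transitions
rest 'acd' ignored (set empty)
after full input: {}  (accept=1 not in)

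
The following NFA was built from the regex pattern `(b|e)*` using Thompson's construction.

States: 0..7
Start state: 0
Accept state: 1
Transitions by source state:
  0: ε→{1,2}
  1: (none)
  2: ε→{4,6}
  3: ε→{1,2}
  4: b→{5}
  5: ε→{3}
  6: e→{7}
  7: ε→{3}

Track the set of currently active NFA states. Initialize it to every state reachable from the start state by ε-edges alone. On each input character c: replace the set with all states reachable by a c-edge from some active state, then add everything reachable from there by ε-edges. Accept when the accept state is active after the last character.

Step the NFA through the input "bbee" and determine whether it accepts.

Answer: ACCEPT

Trace:
S₀ = ε-closure({0}) = {0,1,2,4,6}
'b' @ 1: {1,2,3,4,5,6}  (accept∈set)
'b' @ 2: {1,2,3,4,5,6}  (accept∈set)
'e' @ 3: {1,2,3,4,6,7}  (accept∈set)
'e' @ 4: {1,2,3,4,6,7}  (accept∈set)
end set {1,2,3,4,6,7} — state 1 in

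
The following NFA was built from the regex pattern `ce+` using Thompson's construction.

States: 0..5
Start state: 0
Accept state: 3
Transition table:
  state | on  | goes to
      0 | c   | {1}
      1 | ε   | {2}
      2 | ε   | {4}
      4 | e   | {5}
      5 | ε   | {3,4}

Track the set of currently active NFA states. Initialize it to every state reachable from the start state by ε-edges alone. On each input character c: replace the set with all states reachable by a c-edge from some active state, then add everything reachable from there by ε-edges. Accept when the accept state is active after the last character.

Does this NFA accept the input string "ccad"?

Answer: REJECT

Steps:
S₀ = ε-closure({0}) = {0}
'c' @ 1: {1,2,4}
'c' @ 2: {}  — dead — no transitions
rest 'ad' ignored (set empty)
end set {} — state 3 not in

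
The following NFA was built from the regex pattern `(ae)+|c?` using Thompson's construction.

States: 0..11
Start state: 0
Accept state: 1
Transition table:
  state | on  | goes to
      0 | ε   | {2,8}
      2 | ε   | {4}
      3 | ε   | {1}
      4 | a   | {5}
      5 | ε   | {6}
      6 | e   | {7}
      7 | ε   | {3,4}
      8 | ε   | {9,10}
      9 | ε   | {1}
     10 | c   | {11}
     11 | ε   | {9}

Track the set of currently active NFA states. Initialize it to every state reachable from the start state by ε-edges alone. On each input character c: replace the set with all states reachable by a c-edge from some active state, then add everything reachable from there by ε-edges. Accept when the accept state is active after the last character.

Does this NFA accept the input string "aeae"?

Answer: ACCEPT

Trace:
start: ε-closure({0}) = {0,1,2,4,8,9,10}
'a' @ 1: {5,6}
'e' @ 2: {1,3,4,7}  (accept∈set)
'a' @ 3: {5,6}
'e' @ 4: {1,3,4,7}  (accept∈set)
end set {1,3,4,7} — state 1 in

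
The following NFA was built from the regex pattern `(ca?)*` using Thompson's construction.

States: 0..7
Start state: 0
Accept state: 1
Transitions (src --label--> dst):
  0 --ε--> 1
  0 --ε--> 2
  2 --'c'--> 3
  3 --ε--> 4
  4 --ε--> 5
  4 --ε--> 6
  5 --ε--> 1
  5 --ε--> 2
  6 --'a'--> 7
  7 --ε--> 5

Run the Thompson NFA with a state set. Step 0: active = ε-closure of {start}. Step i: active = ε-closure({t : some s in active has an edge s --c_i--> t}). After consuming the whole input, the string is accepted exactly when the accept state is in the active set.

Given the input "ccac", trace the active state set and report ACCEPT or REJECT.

Answer: ACCEPT

Steps:
initial (ε-close {0}): {0,1,2}
'c' @ 1: {1,2,3,4,5,6}  ✓accept
'c' @ 2: {1,2,3,4,5,6}  ✓accept
'a' @ 3: {1,2,5,7}  ✓accept
'c' @ 4: {1,2,3,4,5,6}  ✓accept
after full input: {1,2,3,4,5,6}  (accept=1 in)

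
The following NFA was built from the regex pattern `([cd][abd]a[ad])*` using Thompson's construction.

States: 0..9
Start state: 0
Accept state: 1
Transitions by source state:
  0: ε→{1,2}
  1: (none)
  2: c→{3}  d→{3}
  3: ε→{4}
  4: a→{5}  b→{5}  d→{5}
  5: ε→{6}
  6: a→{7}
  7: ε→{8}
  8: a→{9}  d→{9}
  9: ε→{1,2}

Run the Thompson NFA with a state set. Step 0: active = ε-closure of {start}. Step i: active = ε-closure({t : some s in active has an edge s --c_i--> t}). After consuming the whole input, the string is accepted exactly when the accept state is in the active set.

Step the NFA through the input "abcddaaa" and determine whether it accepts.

initial (ε-close {0}): {0,1,2}
'a' @ 1: {}  — state set empty
rest 'bcddaaa' ignored (set empty)
end set {} — state 1 not in

Answer: REJECT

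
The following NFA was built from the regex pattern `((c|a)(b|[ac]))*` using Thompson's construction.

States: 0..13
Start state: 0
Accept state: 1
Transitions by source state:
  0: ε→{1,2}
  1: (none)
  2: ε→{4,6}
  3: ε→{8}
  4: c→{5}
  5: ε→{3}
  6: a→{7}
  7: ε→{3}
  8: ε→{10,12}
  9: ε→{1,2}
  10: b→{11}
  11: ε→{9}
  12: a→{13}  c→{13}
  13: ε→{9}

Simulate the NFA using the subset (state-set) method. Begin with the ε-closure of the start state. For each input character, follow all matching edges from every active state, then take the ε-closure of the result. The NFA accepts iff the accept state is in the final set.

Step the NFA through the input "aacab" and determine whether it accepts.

Answer: REJECT

Derivation:
initial (ε-close {0}): {0,1,2,4,6}
'a' @ 1: {3,7,8,10,12}
'a' @ 2: {1,2,4,6,9,13}  ✓accept
'c' @ 3: {3,5,8,10,12}
'a' @ 4: {1,2,4,6,9,13}  ✓accept
'b' @ 5: {}  — state set empty
end set {} — state 1 not in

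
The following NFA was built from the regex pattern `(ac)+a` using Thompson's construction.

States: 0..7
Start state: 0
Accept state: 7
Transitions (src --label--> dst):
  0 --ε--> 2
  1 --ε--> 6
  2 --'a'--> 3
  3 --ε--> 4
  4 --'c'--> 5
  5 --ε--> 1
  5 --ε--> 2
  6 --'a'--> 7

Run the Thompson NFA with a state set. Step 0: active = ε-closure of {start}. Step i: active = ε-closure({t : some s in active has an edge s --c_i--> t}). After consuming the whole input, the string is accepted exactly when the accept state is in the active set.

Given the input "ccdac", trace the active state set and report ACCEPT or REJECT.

Answer: REJECT

Trace:
start: ε-closure({0}) = {0,2}
'c' @ 1: {}  — dead — no transitions
rest 'cdac' ignored (set empty)
final: {}; accept 7 not in set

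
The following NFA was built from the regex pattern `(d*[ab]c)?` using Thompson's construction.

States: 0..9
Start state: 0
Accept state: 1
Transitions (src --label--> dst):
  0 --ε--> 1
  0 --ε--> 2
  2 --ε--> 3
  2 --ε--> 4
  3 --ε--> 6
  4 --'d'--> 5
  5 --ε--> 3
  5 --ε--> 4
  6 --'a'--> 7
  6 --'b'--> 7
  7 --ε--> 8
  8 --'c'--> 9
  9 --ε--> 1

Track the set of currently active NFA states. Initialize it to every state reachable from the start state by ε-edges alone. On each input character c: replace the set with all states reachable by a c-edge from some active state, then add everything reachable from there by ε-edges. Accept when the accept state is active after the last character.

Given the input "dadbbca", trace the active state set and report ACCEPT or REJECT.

Answer: REJECT

Steps:
initial (ε-close {0}): {0,1,2,3,4,6}
'd' @ 1: {3,4,5,6}
'a' @ 2: {7,8}
'd' @ 3: {}  — dead — no transitions
rest 'bbca' ignored (set empty)
end set {} — state 1 not in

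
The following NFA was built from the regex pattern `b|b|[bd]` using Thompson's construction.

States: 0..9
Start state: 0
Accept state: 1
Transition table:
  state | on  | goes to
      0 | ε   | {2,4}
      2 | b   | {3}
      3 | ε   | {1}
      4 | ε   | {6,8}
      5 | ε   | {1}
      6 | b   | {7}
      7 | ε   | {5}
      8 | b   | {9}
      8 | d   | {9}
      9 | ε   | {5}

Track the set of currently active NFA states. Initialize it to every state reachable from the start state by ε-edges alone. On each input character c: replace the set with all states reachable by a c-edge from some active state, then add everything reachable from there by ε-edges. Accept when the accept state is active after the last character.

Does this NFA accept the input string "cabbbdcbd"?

Answer: REJECT

Trace:
initial (ε-close {0}): {0,2,4,6,8}
'c' @ 1: {}  — state set empty
rest 'abbbdcbd' ignored (set empty)
after full input: {}  (accept=1 not in)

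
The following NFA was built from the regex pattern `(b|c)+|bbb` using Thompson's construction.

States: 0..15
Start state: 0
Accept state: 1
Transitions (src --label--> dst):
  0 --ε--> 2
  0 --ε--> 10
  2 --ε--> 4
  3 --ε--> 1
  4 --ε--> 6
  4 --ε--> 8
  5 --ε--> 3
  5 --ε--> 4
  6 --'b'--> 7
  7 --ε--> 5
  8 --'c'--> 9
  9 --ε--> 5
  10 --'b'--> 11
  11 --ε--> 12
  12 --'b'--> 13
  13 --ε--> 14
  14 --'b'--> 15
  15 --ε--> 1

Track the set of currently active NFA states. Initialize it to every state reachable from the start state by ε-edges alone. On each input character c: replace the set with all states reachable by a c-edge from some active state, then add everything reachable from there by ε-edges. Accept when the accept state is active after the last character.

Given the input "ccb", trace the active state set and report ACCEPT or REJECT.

initial (ε-close {0}): {0,2,4,6,8,10}
'c' @ 1: {1,3,4,5,6,8,9}  [accepting]
'c' @ 2: {1,3,4,5,6,8,9}  [accepting]
'b' @ 3: {1,3,4,5,6,7,8}  [accepting]
final: {1,3,4,5,6,7,8}; accept 1 in set

Answer: ACCEPT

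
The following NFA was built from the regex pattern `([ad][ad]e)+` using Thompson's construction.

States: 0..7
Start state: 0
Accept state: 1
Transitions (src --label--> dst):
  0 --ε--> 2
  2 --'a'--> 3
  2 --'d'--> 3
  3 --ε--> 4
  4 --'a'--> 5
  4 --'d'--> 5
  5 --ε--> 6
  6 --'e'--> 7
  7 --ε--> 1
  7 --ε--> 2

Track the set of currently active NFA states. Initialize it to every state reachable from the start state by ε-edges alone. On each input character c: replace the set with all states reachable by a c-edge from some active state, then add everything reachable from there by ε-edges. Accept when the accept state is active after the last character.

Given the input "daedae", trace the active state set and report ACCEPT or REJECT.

S₀ = ε-closure({0}) = {0,2}
'd' @ 1: {3,4}
'a' @ 2: {5,6}
'e' @ 3: {1,2,7}  ✓accept
'd' @ 4: {3,4}
'a' @ 5: {5,6}
'e' @ 6: {1,2,7}  ✓accept
end set {1,2,7} — state 1 in

Answer: ACCEPT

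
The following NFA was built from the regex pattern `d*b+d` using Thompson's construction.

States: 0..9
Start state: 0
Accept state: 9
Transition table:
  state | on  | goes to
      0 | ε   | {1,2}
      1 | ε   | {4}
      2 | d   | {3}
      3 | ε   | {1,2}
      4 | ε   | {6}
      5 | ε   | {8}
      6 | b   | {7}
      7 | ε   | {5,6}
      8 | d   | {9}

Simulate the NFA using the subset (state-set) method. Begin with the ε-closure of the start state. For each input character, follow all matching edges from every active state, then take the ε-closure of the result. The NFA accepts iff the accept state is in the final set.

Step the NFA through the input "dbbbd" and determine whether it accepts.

Answer: ACCEPT

Derivation:
start: ε-closure({0}) = {0,1,2,4,6}
'd' @ 1: {1,2,3,4,6}
'b' @ 2: {5,6,7,8}
'b' @ 3: {5,6,7,8}
'b' @ 4: {5,6,7,8}
'd' @ 5: {9}  [accepting]
end set {9} — state 9 in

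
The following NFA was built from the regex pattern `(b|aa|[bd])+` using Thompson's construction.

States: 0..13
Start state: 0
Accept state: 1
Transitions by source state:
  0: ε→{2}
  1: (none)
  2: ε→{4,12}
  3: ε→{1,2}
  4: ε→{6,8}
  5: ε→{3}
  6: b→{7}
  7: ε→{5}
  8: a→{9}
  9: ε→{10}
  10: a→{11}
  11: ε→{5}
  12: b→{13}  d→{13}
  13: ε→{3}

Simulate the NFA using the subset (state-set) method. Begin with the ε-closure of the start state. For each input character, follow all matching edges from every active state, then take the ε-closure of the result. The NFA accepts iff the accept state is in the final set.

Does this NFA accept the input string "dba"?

start: ε-closure({0}) = {0,2,4,6,8,12}
'd' @ 1: {1,2,3,4,6,8,12,13}  [accepting]
'b' @ 2: {1,2,3,4,5,6,7,8,12,13}  [accepting]
'a' @ 3: {9,10}
final: {9,10}; accept 1 not in set

Answer: REJECT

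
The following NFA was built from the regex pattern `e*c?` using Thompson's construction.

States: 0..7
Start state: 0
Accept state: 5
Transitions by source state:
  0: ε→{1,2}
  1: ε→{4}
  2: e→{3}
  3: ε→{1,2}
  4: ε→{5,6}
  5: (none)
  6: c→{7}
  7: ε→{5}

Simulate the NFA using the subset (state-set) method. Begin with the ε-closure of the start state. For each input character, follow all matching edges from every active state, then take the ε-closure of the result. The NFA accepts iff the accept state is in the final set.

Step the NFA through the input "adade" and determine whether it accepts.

Answer: REJECT

Trace:
S₀ = ε-closure({0}) = {0,1,2,4,5,6}
'a' @ 1: {}  — no active states
rest 'dade' ignored (set empty)
after full input: {}  (accept=5 not in)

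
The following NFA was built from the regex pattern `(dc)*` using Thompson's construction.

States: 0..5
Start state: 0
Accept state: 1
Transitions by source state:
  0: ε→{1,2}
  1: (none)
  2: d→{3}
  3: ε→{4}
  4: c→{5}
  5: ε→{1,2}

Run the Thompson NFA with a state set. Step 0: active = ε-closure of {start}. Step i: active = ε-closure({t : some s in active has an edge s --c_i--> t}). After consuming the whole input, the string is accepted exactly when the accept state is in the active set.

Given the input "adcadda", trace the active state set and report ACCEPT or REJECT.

Answer: REJECT

Derivation:
initial (ε-close {0}): {0,1,2}
'a' @ 1: {}  — state set empty
rest 'dcadda' ignored (set empty)
end set {} — state 1 not in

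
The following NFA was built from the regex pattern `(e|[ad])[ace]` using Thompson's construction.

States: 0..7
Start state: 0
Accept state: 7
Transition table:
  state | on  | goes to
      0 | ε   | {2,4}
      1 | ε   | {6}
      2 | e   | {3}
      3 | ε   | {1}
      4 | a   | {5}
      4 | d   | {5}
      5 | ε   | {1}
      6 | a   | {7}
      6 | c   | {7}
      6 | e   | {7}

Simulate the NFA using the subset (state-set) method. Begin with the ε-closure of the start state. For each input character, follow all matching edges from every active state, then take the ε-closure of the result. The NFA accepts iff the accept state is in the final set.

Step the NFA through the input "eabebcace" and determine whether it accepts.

start: ε-closure({0}) = {0,2,4}
'e' @ 1: {1,3,6}
'a' @ 2: {7}  [accepting]
'b' @ 3: {}  — dead — no transitions
rest 'ebcace' ignored (set empty)
end set {} — state 7 not in

Answer: REJECT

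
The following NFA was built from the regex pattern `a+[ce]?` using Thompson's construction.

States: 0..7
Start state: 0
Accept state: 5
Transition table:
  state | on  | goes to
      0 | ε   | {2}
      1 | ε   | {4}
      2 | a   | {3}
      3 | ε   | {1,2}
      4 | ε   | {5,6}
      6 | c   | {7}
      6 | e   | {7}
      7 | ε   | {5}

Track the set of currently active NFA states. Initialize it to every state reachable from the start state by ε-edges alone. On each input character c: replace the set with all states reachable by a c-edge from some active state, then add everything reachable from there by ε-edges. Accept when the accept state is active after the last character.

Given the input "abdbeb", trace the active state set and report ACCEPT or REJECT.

start: ε-closure({0}) = {0,2}
'a' @ 1: {1,2,3,4,5,6}  ✓accept
'b' @ 2: {}  — state set empty
rest 'dbeb' ignored (set empty)
final: {}; accept 5 not in set

Answer: REJECT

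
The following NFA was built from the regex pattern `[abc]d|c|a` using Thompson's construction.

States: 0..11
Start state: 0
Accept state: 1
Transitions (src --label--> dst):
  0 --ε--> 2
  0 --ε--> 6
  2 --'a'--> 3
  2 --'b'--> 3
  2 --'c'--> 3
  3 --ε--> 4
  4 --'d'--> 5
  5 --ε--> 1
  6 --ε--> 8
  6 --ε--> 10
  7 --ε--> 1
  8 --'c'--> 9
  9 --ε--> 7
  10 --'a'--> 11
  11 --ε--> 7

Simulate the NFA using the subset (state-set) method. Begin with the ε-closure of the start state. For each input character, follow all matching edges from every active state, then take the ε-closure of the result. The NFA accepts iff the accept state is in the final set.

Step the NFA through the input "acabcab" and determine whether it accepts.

initial (ε-close {0}): {0,2,6,8,10}
'a' @ 1: {1,3,4,7,11}  ✓accept
'c' @ 2: {}  — dead — no transitions
rest 'abcab' ignored (set empty)
final: {}; accept 1 not in set

Answer: REJECT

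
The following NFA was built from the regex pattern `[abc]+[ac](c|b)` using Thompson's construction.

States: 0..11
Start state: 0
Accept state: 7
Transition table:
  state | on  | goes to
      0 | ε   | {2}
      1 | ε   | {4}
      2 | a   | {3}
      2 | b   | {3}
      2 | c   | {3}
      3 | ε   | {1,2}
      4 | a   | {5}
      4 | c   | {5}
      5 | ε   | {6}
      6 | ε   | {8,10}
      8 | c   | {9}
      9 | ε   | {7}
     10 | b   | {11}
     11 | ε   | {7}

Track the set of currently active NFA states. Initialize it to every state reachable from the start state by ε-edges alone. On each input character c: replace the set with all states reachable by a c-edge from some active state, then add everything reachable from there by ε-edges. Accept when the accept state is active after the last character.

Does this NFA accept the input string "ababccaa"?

Answer: REJECT

Derivation:
initial (ε-close {0}): {0,2}
'a' @ 1: {1,2,3,4}
'b' @ 2: {1,2,3,4}
'a' @ 3: {1,2,3,4,5,6,8,10}
'b' @ 4: {1,2,3,4,7,11}  [accepting]
'c' @ 5: {1,2,3,4,5,6,8,10}
'c' @ 6: {1,2,3,4,5,6,7,8,9,10}  [accepting]
'a' @ 7: {1,2,3,4,5,6,8,10}
'a' @ 8: {1,2,3,4,5,6,8,10}
final: {1,2,3,4,5,6,8,10}; accept 7 not in set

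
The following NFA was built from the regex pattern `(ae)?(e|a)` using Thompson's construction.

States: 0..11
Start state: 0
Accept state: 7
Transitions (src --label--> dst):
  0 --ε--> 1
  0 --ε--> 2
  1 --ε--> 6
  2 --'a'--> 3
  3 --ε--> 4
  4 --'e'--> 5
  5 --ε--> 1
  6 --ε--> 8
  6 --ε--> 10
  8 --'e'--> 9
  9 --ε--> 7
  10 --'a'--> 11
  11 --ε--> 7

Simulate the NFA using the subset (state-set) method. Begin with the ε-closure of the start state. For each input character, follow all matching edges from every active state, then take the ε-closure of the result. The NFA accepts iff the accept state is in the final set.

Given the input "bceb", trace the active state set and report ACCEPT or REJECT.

S₀ = ε-closure({0}) = {0,1,2,6,8,10}
'b' @ 1: {}  — state set empty
rest 'ceb' ignored (set empty)
end set {} — state 7 not in

Answer: REJECT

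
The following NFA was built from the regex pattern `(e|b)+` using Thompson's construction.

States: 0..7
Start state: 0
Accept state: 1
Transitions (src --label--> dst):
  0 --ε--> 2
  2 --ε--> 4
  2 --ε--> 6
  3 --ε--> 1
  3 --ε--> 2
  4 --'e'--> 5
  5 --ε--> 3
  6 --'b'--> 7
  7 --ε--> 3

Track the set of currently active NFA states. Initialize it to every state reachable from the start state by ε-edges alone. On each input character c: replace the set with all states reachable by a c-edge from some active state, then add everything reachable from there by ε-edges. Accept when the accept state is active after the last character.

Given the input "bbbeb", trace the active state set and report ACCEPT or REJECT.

Answer: ACCEPT

Derivation:
start: ε-closure({0}) = {0,2,4,6}
'b' @ 1: {1,2,3,4,6,7}  (accept∈set)
'b' @ 2: {1,2,3,4,6,7}  (accept∈set)
'b' @ 3: {1,2,3,4,6,7}  (accept∈set)
'e' @ 4: {1,2,3,4,5,6}  (accept∈set)
'b' @ 5: {1,2,3,4,6,7}  (accept∈set)
final: {1,2,3,4,6,7}; accept 1 in set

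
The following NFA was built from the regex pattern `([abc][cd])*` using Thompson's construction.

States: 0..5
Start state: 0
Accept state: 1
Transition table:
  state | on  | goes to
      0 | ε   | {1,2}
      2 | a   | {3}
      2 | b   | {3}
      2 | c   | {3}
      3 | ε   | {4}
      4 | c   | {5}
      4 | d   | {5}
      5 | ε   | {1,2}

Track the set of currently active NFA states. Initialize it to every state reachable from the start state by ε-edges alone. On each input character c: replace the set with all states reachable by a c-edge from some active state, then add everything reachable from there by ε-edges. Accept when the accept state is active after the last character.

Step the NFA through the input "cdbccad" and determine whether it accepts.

Answer: REJECT

Trace:
start: ε-closure({0}) = {0,1,2}
'c' @ 1: {3,4}
'd' @ 2: {1,2,5}  [accepting]
'b' @ 3: {3,4}
'c' @ 4: {1,2,5}  [accepting]
'c' @ 5: {3,4}
'a' @ 6: {}  — no active states
rest 'd' ignored (set empty)
end set {} — state 1 not in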